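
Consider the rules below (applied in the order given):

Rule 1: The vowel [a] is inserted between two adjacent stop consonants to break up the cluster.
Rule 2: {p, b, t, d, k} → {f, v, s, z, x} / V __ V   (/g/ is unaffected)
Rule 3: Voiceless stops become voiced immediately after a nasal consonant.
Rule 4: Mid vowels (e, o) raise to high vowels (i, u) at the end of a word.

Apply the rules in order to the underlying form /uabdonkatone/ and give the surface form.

uavazongasoni

Rule 1 (stop-cluster a-epenthesis): /b/ and /d/ form a stop–stop cluster, so [a] is inserted between them. /uabdonkatone/ → uabadonkatone.
Rule 2 (intervocalic spirantization): /b/ is a stop between vowels /a/ and /a/, so it spirantizes to the fricative [v]. /d/ is a stop between vowels /a/ and /o/, so it spirantizes to the fricative [z]. /t/ is a stop between vowels /a/ and /o/, so it spirantizes to the fricative [s]. /uabadonkatone/ → uavazonkasone.
Rule 3 (post-nasal voicing): /k/ is a voiceless stop immediately after the nasal /n/, so it voices to [g]. /uavazonkasone/ → uavazongasone.
Rule 4 (final vowel raising): /e/ is a mid vowel in word-final position, so it raises to [i]. /uavazongasone/ → uavazongasoni.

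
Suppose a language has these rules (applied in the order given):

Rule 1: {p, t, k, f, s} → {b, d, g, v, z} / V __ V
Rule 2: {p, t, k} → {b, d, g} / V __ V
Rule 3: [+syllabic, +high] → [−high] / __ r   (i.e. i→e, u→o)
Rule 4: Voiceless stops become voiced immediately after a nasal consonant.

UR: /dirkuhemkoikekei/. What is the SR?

derkuhemgoigegei

Rule 1 (intervocalic voicing): /k/ is a voiceless obstruent between vowels /i/ and /e/, so it voices to [g]. /k/ is a voiceless obstruent between vowels /e/ and /e/, so it voices to [g]. /dirkuhemkoikekei/ → dirkuhemkoigegei.
Rule 2 (intervocalic voicing): no segment meets the environment; /dirkuhemkoigegei/ is unchanged.
Rule 3 (pre-rhotic lowering): /i/ is a high vowel immediately before /r/, so it lowers to [e]. /dirkuhemkoigegei/ → derkuhemkoigegei.
Rule 4 (post-nasal voicing): /k/ is a voiceless stop immediately after the nasal /m/, so it voices to [g]. /derkuhemkoigegei/ → derkuhemgoigegei.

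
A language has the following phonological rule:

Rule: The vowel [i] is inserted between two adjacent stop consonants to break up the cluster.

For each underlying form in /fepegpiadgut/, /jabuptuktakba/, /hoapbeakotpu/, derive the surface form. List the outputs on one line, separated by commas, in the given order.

fepegipiadigut, jabupitukitakiba, hoapibeakotipu

/fepegpiadgut/: /g/ and /p/ form a stop–stop cluster, so [i] is inserted between them. /d/ and /g/ form a stop–stop cluster, so [i] is inserted between them. → [fepegipiadigut].
/jabuptuktakba/: /p/ and /t/ form a stop–stop cluster, so [i] is inserted between them. /k/ and /t/ form a stop–stop cluster, so [i] is inserted between them. /k/ and /b/ form a stop–stop cluster, so [i] is inserted between them. → [jabupitukitakiba].
/hoapbeakotpu/: /p/ and /b/ form a stop–stop cluster, so [i] is inserted between them. /t/ and /p/ form a stop–stop cluster, so [i] is inserted between them. → [hoapibeakotipu].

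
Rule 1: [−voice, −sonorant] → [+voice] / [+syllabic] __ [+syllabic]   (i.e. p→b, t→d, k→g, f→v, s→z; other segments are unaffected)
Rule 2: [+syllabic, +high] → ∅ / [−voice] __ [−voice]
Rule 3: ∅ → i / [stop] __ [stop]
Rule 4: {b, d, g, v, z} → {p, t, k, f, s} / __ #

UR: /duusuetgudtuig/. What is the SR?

Rule 1 (intervocalic voicing): /s/ is a voiceless obstruent between vowels /u/ and /u/, so it voices to [z]. /duusuetgudtuig/ → duuzuetgudtuig.
Rule 2 (high vowel syncope): no segment meets the environment; /duuzuetgudtuig/ is unchanged.
Rule 3 (stop-cluster i-epenthesis): /t/ and /g/ form a stop–stop cluster, so [i] is inserted between them. /d/ and /t/ form a stop–stop cluster, so [i] is inserted between them. /duuzuetgudtuig/ → duuzuetigudituig.
Rule 4 (final devoicing): /g/ is a voiced obstruent in word-final position, so it devoices to [k]. /duuzuetigudituig/ → duuzuetigudituik.

duuzuetigudituik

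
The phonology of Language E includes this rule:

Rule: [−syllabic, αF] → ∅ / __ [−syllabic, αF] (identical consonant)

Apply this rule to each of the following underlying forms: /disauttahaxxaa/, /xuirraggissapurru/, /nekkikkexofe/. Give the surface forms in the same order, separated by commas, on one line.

/disauttahaxxaa/: /tt/ is a geminate; the first /t/ deletes. /xx/ is a geminate; the first /x/ deletes. → [disautahaxaa].
/xuirraggissapurru/: /rr/ is a geminate; the first /r/ deletes. /gg/ is a geminate; the first /g/ deletes. /ss/ is a geminate; the first /s/ deletes. /rr/ is a geminate; the first /r/ deletes. → [xuiragisapuru].
/nekkikkexofe/: /kk/ is a geminate; the first /k/ deletes. /kk/ is a geminate; the first /k/ deletes. → [nekikexofe].

disautahaxaa, xuiragisapuru, nekikexofe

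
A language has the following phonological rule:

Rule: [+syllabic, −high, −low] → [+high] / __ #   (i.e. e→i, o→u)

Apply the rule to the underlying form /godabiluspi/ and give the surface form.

No segment of /godabiluspi/ meets the structural description of the rule, so the form surfaces unchanged.

godabiluspi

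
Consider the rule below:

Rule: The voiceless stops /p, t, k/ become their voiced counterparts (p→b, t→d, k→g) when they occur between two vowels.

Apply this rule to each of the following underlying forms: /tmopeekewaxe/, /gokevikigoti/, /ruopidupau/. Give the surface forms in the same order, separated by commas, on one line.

tmobeegewaxe, gogevigigodi, ruobidubau

/tmopeekewaxe/: /p/ is a voiceless stop between vowels /o/ and /e/, so it voices to [b]. /k/ is a voiceless stop between vowels /e/ and /e/, so it voices to [g]. → [tmobeegewaxe].
/gokevikigoti/: /k/ is a voiceless stop between vowels /o/ and /e/, so it voices to [g]. /k/ is a voiceless stop between vowels /i/ and /i/, so it voices to [g]. /t/ is a voiceless stop between vowels /o/ and /i/, so it voices to [d]. → [gogevigigodi].
/ruopidupau/: /p/ is a voiceless stop between vowels /o/ and /i/, so it voices to [b]. /p/ is a voiceless stop between vowels /u/ and /a/, so it voices to [b]. → [ruobidubau].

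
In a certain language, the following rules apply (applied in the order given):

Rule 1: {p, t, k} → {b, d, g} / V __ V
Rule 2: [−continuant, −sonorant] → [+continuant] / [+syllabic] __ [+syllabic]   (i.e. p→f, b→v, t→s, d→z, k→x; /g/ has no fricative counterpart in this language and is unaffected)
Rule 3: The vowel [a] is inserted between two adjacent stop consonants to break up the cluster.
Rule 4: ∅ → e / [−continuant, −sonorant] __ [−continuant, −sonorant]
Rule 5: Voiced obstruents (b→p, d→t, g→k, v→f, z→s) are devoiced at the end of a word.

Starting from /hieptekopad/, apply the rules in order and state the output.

Rule 1 (intervocalic voicing): /k/ is a voiceless stop between vowels /e/ and /o/, so it voices to [g]. /p/ is a voiceless stop between vowels /o/ and /a/, so it voices to [b]. /hieptekopad/ → hieptegobad.
Rule 2 (intervocalic spirantization): /b/ is a stop between vowels /o/ and /a/, so it spirantizes to the fricative [v]. /hieptegobad/ → hieptegovad.
Rule 3 (stop-cluster a-epenthesis): /p/ and /t/ form a stop–stop cluster, so [a] is inserted between them. /hieptegovad/ → hiepategovad.
Rule 4 (stop-cluster e-epenthesis): no segment meets the environment; /hiepategovad/ is unchanged.
Rule 5 (final devoicing): /d/ is a voiced obstruent in word-final position, so it devoices to [t]. /hiepategovad/ → hiepategovat.

hiepategovat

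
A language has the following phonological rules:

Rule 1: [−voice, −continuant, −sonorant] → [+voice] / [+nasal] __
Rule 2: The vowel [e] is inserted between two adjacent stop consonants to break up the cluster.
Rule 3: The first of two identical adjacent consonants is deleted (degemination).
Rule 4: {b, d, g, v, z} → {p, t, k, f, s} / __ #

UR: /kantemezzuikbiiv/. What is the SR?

kandemezuikebiif

Rule 1 (post-nasal voicing): /t/ is a voiceless stop immediately after the nasal /n/, so it voices to [d]. /kantemezzuikbiiv/ → kandemezzuikbiiv.
Rule 2 (stop-cluster e-epenthesis): /k/ and /b/ form a stop–stop cluster, so [e] is inserted between them. /kandemezzuikbiiv/ → kandemezzuikebiiv.
Rule 3 (degemination): /zz/ is a geminate; the first /z/ deletes. /kandemezzuikebiiv/ → kandemezuikebiiv.
Rule 4 (final devoicing): /v/ is a voiced obstruent in word-final position, so it devoices to [f]. /kandemezuikebiiv/ → kandemezuikebiif.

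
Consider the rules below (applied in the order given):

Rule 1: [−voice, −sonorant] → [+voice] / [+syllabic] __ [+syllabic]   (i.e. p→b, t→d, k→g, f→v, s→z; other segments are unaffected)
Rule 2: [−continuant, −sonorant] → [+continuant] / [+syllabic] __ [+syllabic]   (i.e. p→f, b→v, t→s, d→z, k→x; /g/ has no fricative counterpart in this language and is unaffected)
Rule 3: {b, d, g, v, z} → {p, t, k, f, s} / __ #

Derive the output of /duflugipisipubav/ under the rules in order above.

duflugivizivuvaf

Rule 1 (intervocalic voicing): /p/ is a voiceless obstruent between vowels /i/ and /i/, so it voices to [b]. /s/ is a voiceless obstruent between vowels /i/ and /i/, so it voices to [z]. /p/ is a voiceless obstruent between vowels /i/ and /u/, so it voices to [b]. /duflugipisipubav/ → duflugibizibubav.
Rule 2 (intervocalic spirantization): /b/ is a stop between vowels /i/ and /i/, so it spirantizes to the fricative [v]. /b/ is a stop between vowels /i/ and /u/, so it spirantizes to the fricative [v]. /b/ is a stop between vowels /u/ and /a/, so it spirantizes to the fricative [v]. /duflugibizibubav/ → duflugivizivuvav.
Rule 3 (final devoicing): /v/ is a voiced obstruent in word-final position, so it devoices to [f]. /duflugivizivuvav/ → duflugivizivuvaf.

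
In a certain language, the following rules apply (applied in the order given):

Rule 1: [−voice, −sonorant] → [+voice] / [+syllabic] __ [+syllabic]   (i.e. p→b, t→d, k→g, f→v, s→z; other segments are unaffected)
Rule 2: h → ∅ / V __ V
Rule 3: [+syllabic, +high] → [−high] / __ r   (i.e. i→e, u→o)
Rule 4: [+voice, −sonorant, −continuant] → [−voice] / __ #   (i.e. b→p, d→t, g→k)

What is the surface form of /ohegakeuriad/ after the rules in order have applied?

Rule 1 (intervocalic voicing): /k/ is a voiceless obstruent between vowels /a/ and /e/, so it voices to [g]. /ohegakeuriad/ → ohegageuriad.
Rule 2 (intervocalic h-deletion): /h/ occurs between vowels /o/ and /e/, so it deletes. /ohegageuriad/ → oegageuriad.
Rule 3 (pre-rhotic lowering): /u/ is a high vowel immediately before /r/, so it lowers to [o]. /oegageuriad/ → oegageoriad.
Rule 4 (final devoicing): /d/ is a voiced stop in word-final position, so it devoices to [t]. /oegageoriad/ → oegageoriat.

oegageoriat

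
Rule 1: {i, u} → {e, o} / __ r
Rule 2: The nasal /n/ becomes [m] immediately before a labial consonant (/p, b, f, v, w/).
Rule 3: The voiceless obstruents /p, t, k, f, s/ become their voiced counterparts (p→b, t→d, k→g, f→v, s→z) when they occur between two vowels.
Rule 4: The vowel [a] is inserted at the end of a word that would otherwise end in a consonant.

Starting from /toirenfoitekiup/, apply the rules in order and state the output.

toeremfoidegiupa

Rule 1 (pre-rhotic lowering): /i/ is a high vowel immediately before /r/, so it lowers to [e]. /toirenfoitekiup/ → toerenfoitekiup.
Rule 2 (nasal place assimilation): /n/ precedes the labial consonant /f/, so it assimilates in place to [m]. /toerenfoitekiup/ → toeremfoitekiup.
Rule 3 (intervocalic voicing): /t/ is a voiceless obstruent between vowels /i/ and /e/, so it voices to [d]. /k/ is a voiceless obstruent between vowels /e/ and /i/, so it voices to [g]. /toeremfoitekiup/ → toeremfoidegiup.
Rule 4 (final a-epenthesis): the form ends in the consonant /p/, so [a] is inserted word-finally. /toeremfoidegiup/ → toeremfoidegiupa.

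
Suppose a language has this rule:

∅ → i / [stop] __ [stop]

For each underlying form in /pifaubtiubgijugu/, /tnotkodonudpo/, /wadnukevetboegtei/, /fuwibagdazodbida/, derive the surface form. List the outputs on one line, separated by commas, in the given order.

/pifaubtiubgijugu/: /b/ and /t/ form a stop–stop cluster, so [i] is inserted between them. /b/ and /g/ form a stop–stop cluster, so [i] is inserted between them. → [pifaubitiubigijugu].
/tnotkodonudpo/: /t/ and /k/ form a stop–stop cluster, so [i] is inserted between them. /d/ and /p/ form a stop–stop cluster, so [i] is inserted between them. → [tnotikodonudipo].
/wadnukevetboegtei/: /t/ and /b/ form a stop–stop cluster, so [i] is inserted between them. /g/ and /t/ form a stop–stop cluster, so [i] is inserted between them. → [wadnukevetiboegitei].
/fuwibagdazodbida/: /g/ and /d/ form a stop–stop cluster, so [i] is inserted between them. /d/ and /b/ form a stop–stop cluster, so [i] is inserted between them. → [fuwibagidazodibida].

pifaubitiubigijugu, tnotikodonudipo, wadnukevetiboegitei, fuwibagidazodibida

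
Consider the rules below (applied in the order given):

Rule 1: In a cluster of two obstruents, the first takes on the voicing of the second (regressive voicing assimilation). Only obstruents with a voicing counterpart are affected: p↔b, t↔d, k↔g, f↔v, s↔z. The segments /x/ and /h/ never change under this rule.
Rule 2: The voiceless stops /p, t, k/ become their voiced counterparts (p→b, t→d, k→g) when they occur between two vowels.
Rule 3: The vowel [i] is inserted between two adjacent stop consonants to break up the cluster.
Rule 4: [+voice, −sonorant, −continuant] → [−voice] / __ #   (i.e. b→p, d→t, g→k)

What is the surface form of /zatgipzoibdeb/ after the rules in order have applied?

zadigibzoibidep

Rule 1 (regressive voicing assimilation): /t/ precedes the voiced obstruent /g/, so it voices to [d] by assimilation. /p/ precedes the voiced obstruent /z/, so it voices to [b] by assimilation. /zatgipzoibdeb/ → zadgibzoibdeb.
Rule 2 (intervocalic voicing): no segment meets the environment; /zadgibzoibdeb/ is unchanged.
Rule 3 (stop-cluster i-epenthesis): /d/ and /g/ form a stop–stop cluster, so [i] is inserted between them. /b/ and /d/ form a stop–stop cluster, so [i] is inserted between them. /zadgibzoibdeb/ → zadigibzoibideb.
Rule 4 (final devoicing): /b/ is a voiced stop in word-final position, so it devoices to [p]. /zadigibzoibideb/ → zadigibzoibidep.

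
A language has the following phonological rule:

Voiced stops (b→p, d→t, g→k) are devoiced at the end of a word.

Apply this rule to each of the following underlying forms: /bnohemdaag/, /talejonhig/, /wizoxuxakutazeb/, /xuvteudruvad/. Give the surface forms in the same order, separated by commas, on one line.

bnohemdaak, talejonhik, wizoxuxakutazep, xuvteudruvat

/bnohemdaag/: /g/ is a voiced stop in word-final position, so it devoices to [k]. → [bnohemdaak].
/talejonhig/: /g/ is a voiced stop in word-final position, so it devoices to [k]. → [talejonhik].
/wizoxuxakutazeb/: /b/ is a voiced stop in word-final position, so it devoices to [p]. → [wizoxuxakutazep].
/xuvteudruvad/: /d/ is a voiced stop in word-final position, so it devoices to [t]. → [xuvteudruvat].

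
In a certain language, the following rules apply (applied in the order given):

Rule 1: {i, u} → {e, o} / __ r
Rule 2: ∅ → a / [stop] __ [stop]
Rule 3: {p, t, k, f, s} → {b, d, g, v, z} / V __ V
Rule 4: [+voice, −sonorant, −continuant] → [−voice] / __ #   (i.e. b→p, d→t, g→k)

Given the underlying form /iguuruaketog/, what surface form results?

iguoruagedok

Rule 1 (pre-rhotic lowering): /u/ is a high vowel immediately before /r/, so it lowers to [o]. /iguuruaketog/ → iguoruaketog.
Rule 2 (stop-cluster a-epenthesis): no segment meets the environment; /iguoruaketog/ is unchanged.
Rule 3 (intervocalic voicing): /k/ is a voiceless obstruent between vowels /a/ and /e/, so it voices to [g]. /t/ is a voiceless obstruent between vowels /e/ and /o/, so it voices to [d]. /iguoruaketog/ → iguoruagedog.
Rule 4 (final devoicing): /g/ is a voiced stop in word-final position, so it devoices to [k]. /iguoruagedog/ → iguoruagedok.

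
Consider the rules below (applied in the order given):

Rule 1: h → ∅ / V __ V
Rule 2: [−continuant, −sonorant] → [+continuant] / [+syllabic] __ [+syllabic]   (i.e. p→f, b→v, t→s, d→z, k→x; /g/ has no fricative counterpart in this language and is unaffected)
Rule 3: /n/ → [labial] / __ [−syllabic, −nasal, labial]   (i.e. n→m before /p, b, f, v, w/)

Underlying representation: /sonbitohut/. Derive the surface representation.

Rule 1 (intervocalic h-deletion): /h/ occurs between vowels /o/ and /u/, so it deletes. /sonbitohut/ → sonbitout.
Rule 2 (intervocalic spirantization): /t/ is a stop between vowels /i/ and /o/, so it spirantizes to the fricative [s]. /sonbitout/ → sonbisout.
Rule 3 (nasal place assimilation): /n/ precedes the labial consonant /b/, so it assimilates in place to [m]. /sonbisout/ → sombisout.

sombisout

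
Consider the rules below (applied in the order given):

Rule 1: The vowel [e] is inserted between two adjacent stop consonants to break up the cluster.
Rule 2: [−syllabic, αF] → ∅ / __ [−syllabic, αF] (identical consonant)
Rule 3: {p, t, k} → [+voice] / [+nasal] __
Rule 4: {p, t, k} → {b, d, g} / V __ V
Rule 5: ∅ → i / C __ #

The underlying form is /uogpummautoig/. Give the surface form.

Rule 1 (stop-cluster e-epenthesis): /g/ and /p/ form a stop–stop cluster, so [e] is inserted between them. /uogpummautoig/ → uogepummautoig.
Rule 2 (degemination): /mm/ is a geminate; the first /m/ deletes. /uogepummautoig/ → uogepumautoig.
Rule 3 (post-nasal voicing): no segment meets the environment; /uogepumautoig/ is unchanged.
Rule 4 (intervocalic voicing): /p/ is a voiceless stop between vowels /e/ and /u/, so it voices to [b]. /t/ is a voiceless stop between vowels /u/ and /o/, so it voices to [d]. /uogepumautoig/ → uogebumaudoig.
Rule 5 (final i-epenthesis): the form ends in the consonant /g/, so [i] is inserted word-finally. /uogebumaudoig/ → uogebumaudoigi.

uogebumaudoigi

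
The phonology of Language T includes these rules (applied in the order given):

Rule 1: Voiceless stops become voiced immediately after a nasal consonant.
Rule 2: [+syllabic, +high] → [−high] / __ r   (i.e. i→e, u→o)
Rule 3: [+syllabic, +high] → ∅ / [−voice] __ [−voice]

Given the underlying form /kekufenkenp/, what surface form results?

Rule 1 (post-nasal voicing): /k/ is a voiceless stop immediately after the nasal /n/, so it voices to [g]. /p/ is a voiceless stop immediately after the nasal /n/, so it voices to [b]. /kekufenkenp/ → kekufengenb.
Rule 2 (pre-rhotic lowering): no segment meets the environment; /kekufengenb/ is unchanged.
Rule 3 (high vowel syncope): /u/ is a high vowel flanked by voiceless consonants /k/ and /f/, so it deletes. /kekufengenb/ → kekfengenb.

kekfengenb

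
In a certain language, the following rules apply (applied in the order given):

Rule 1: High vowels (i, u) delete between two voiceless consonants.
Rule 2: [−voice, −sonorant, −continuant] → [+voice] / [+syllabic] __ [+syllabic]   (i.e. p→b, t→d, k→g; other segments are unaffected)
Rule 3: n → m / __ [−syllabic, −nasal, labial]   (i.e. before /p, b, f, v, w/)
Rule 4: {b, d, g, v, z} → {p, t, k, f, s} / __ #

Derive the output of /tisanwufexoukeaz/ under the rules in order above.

Rule 1 (high vowel syncope): /i/ is a high vowel flanked by voiceless consonants /t/ and /s/, so it deletes. /tisanwufexoukeaz/ → tsanwufexoukeaz.
Rule 2 (intervocalic voicing): /k/ is a voiceless stop between vowels /u/ and /e/, so it voices to [g]. /tsanwufexoukeaz/ → tsanwufexougeaz.
Rule 3 (nasal place assimilation): /n/ precedes the labial consonant /w/, so it assimilates in place to [m]. /tsanwufexougeaz/ → tsamwufexougeaz.
Rule 4 (final devoicing): /z/ is a voiced obstruent in word-final position, so it devoices to [s]. /tsamwufexougeaz/ → tsamwufexougeas.

tsamwufexougeas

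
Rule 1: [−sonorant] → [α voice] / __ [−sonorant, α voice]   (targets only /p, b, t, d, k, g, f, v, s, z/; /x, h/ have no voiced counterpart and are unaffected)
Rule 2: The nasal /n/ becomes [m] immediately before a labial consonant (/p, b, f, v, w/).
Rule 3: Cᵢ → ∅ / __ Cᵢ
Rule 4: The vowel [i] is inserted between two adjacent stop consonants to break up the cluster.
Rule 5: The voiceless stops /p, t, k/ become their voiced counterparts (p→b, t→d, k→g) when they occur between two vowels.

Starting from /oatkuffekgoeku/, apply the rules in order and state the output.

Rule 1 (regressive voicing assimilation): /k/ precedes the voiced obstruent /g/, so it voices to [g] by assimilation. /oatkuffekgoeku/ → oatkuffeggoeku.
Rule 2 (nasal place assimilation): no segment meets the environment; /oatkuffeggoeku/ is unchanged.
Rule 3 (degemination): /ff/ is a geminate; the first /f/ deletes. /gg/ is a geminate; the first /g/ deletes. /oatkuffeggoeku/ → oatkufegoeku.
Rule 4 (stop-cluster i-epenthesis): /t/ and /k/ form a stop–stop cluster, so [i] is inserted between them. /oatkufegoeku/ → oatikufegoeku.
Rule 5 (intervocalic voicing): /t/ is a voiceless stop between vowels /a/ and /i/, so it voices to [d]. /k/ is a voiceless stop between vowels /i/ and /u/, so it voices to [g]. /k/ is a voiceless stop between vowels /e/ and /u/, so it voices to [g]. /oatikufegoeku/ → oadigufegoegu.

oadigufegoegu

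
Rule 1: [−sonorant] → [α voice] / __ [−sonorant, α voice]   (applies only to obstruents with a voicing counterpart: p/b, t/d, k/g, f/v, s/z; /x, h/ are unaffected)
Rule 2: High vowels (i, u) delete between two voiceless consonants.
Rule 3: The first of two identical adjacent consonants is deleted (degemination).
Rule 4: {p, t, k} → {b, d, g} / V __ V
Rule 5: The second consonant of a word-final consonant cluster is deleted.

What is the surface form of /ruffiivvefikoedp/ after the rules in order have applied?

Rule 1 (regressive voicing assimilation): /d/ precedes the voiceless obstruent /p/, so it devoices to [t] by assimilation. /ruffiivvefikoedp/ → ruffiivvefikoetp.
Rule 2 (high vowel syncope): /i/ is a high vowel flanked by voiceless consonants /f/ and /k/, so it deletes. /ruffiivvefikoetp/ → ruffiivvefkoetp.
Rule 3 (degemination): /ff/ is a geminate; the first /f/ deletes. /vv/ is a geminate; the first /v/ deletes. /ruffiivvefkoetp/ → rufiivefkoetp.
Rule 4 (intervocalic voicing): no segment meets the environment; /rufiivefkoetp/ is unchanged.
Rule 5 (final cluster simplification): /p/ is the second consonant of a word-final cluster /tp/, so it deletes. /rufiivefkoetp/ → rufiivefkoet.

rufiivefkoet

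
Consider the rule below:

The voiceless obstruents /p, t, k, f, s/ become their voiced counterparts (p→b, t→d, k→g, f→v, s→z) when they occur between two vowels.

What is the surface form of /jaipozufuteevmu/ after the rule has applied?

/p/ is a voiceless obstruent between vowels /i/ and /o/, so it voices to [b].
/f/ is a voiceless obstruent between vowels /u/ and /u/, so it voices to [v].
/t/ is a voiceless obstruent between vowels /u/ and /e/, so it voices to [d].
Surface form: [jaibozuvudeevmu].

jaibozuvudeevmu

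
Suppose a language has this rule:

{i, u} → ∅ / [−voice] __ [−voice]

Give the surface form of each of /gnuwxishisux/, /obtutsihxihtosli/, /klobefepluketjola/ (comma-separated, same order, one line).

/gnuwxishisux/: /i/ is a high vowel flanked by voiceless consonants /x/ and /s/, so it deletes. /i/ is a high vowel flanked by voiceless consonants /h/ and /s/, so it deletes. /u/ is a high vowel flanked by voiceless consonants /s/ and /x/, so it deletes. → [gnuwxshsx].
/obtutsihxihtosli/: /u/ is a high vowel flanked by voiceless consonants /t/ and /t/, so it deletes. /i/ is a high vowel flanked by voiceless consonants /s/ and /h/, so it deletes. /i/ is a high vowel flanked by voiceless consonants /x/ and /h/, so it deletes. → [obttshxhtosli].
/klobefepluketjola/: the rule's environment is not met; surfaces unchanged as [klobefepluketjola].

gnuwxshsx, obttshxhtosli, klobefepluketjola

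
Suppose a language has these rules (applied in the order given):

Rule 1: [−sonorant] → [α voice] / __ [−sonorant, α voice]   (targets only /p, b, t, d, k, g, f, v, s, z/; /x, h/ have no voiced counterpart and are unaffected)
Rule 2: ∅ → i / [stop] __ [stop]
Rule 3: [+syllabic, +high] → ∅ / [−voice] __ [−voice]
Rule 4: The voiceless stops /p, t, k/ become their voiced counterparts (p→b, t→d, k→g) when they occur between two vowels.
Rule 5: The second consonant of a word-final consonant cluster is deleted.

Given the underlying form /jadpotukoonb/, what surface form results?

jatpotkoon

Rule 1 (regressive voicing assimilation): /d/ precedes the voiceless obstruent /p/, so it devoices to [t] by assimilation. /jadpotukoonb/ → jatpotukoonb.
Rule 2 (stop-cluster i-epenthesis): /t/ and /p/ form a stop–stop cluster, so [i] is inserted between them. /jatpotukoonb/ → jatipotukoonb.
Rule 3 (high vowel syncope): /i/ is a high vowel flanked by voiceless consonants /t/ and /p/, so it deletes. /u/ is a high vowel flanked by voiceless consonants /t/ and /k/, so it deletes. /jatipotukoonb/ → jatpotkoonb.
Rule 4 (intervocalic voicing): no segment meets the environment; /jatpotkoonb/ is unchanged.
Rule 5 (final cluster simplification): /b/ is the second consonant of a word-final cluster /nb/, so it deletes. /jatpotkoonb/ → jatpotkoon.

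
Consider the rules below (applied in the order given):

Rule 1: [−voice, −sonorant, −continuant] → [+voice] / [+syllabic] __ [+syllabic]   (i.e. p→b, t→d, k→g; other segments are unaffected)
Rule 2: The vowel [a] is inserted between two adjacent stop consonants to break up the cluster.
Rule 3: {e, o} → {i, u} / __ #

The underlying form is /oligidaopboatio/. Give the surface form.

oligidaopaboadiu

Rule 1 (intervocalic voicing): /t/ is a voiceless stop between vowels /a/ and /i/, so it voices to [d]. /oligidaopboatio/ → oligidaopboadio.
Rule 2 (stop-cluster a-epenthesis): /p/ and /b/ form a stop–stop cluster, so [a] is inserted between them. /oligidaopboadio/ → oligidaopaboadio.
Rule 3 (final vowel raising): /o/ is a mid vowel in word-final position, so it raises to [u]. /oligidaopaboadio/ → oligidaopaboadiu.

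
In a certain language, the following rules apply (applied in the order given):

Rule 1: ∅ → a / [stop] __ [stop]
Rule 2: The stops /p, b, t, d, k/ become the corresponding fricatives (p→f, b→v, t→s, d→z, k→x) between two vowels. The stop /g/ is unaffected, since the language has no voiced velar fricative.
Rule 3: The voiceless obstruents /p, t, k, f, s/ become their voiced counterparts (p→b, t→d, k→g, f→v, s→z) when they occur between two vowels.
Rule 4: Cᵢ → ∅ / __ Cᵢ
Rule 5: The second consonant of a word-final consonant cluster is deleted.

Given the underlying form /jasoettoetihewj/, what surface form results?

jazoezazoezihew

Rule 1 (stop-cluster a-epenthesis): /t/ and /t/ form a stop–stop cluster, so [a] is inserted between them. /jasoettoetihewj/ → jasoetatoetihewj.
Rule 2 (intervocalic spirantization): /t/ is a stop between vowels /e/ and /a/, so it spirantizes to the fricative [s]. /t/ is a stop between vowels /a/ and /o/, so it spirantizes to the fricative [s]. /t/ is a stop between vowels /e/ and /i/, so it spirantizes to the fricative [s]. /jasoetatoetihewj/ → jasoesasoesihewj.
Rule 3 (intervocalic voicing): /s/ is a voiceless obstruent between vowels /a/ and /o/, so it voices to [z]. /s/ is a voiceless obstruent between vowels /e/ and /a/, so it voices to [z]. /s/ is a voiceless obstruent between vowels /a/ and /o/, so it voices to [z]. /s/ is a voiceless obstruent between vowels /e/ and /i/, so it voices to [z]. /jasoesasoesihewj/ → jazoezazoezihewj.
Rule 4 (degemination): no segment meets the environment; /jazoezazoezihewj/ is unchanged.
Rule 5 (final cluster simplification): /j/ is the second consonant of a word-final cluster /wj/, so it deletes. /jazoezazoezihewj/ → jazoezazoezihew.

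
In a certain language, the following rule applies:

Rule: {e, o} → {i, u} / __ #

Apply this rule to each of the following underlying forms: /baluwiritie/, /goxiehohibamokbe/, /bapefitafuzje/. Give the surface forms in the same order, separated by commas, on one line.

/baluwiritie/: /e/ is a mid vowel in word-final position, so it raises to [i]. → [baluwiritii].
/goxiehohibamokbe/: /e/ is a mid vowel in word-final position, so it raises to [i]. → [goxiehohibamokbi].
/bapefitafuzje/: /e/ is a mid vowel in word-final position, so it raises to [i]. → [bapefitafuzji].

baluwiritii, goxiehohibamokbi, bapefitafuzji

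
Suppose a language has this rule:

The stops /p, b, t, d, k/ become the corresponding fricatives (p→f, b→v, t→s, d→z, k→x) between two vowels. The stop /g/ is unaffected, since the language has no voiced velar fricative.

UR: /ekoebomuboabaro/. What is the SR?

/k/ is a stop between vowels /e/ and /o/, so it spirantizes to the fricative [x].
/b/ is a stop between vowels /e/ and /o/, so it spirantizes to the fricative [v].
/b/ is a stop between vowels /u/ and /o/, so it spirantizes to the fricative [v].
/b/ is a stop between vowels /a/ and /a/, so it spirantizes to the fricative [v].
Surface form: [exoevomuvoavaro].

exoevomuvoavaro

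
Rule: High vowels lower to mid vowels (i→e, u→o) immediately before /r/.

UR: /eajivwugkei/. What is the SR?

eajivwugkei

No segment of /eajivwugkei/ meets the structural description of the rule, so the form surfaces unchanged.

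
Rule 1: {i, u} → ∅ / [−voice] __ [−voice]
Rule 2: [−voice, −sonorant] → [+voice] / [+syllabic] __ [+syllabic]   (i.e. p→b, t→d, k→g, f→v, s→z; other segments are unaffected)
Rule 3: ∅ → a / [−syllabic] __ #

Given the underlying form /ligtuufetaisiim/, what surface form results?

ligtuuvedaiziima

Rule 1 (high vowel syncope): no segment meets the environment; /ligtuufetaisiim/ is unchanged.
Rule 2 (intervocalic voicing): /f/ is a voiceless obstruent between vowels /u/ and /e/, so it voices to [v]. /t/ is a voiceless obstruent between vowels /e/ and /a/, so it voices to [d]. /s/ is a voiceless obstruent between vowels /i/ and /i/, so it voices to [z]. /ligtuufetaisiim/ → ligtuuvedaiziim.
Rule 3 (final a-epenthesis): the form ends in the consonant /m/, so [a] is inserted word-finally. /ligtuuvedaiziim/ → ligtuuvedaiziima.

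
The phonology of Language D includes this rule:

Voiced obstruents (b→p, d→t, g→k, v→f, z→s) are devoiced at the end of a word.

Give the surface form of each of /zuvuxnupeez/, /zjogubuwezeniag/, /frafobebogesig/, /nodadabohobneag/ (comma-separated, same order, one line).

zuvuxnupees, zjogubuwezeniak, frafobebogesik, nodadabohobneak

/zuvuxnupeez/: /z/ is a voiced obstruent in word-final position, so it devoices to [s]. → [zuvuxnupees].
/zjogubuwezeniag/: /g/ is a voiced obstruent in word-final position, so it devoices to [k]. → [zjogubuwezeniak].
/frafobebogesig/: /g/ is a voiced obstruent in word-final position, so it devoices to [k]. → [frafobebogesik].
/nodadabohobneag/: /g/ is a voiced obstruent in word-final position, so it devoices to [k]. → [nodadabohobneak].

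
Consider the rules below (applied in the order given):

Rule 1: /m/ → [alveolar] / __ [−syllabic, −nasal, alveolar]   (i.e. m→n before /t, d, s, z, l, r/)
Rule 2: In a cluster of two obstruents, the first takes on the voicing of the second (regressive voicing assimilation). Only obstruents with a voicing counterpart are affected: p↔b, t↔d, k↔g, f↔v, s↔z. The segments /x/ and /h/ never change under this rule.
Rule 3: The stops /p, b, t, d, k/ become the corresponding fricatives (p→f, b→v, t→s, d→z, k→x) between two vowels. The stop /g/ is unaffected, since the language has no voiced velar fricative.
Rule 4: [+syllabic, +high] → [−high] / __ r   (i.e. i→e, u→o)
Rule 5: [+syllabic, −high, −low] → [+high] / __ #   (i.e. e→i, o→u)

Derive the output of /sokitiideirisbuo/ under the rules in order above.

soxisiizeerizbuu

Rule 1 (nasal place assimilation): no segment meets the environment; /sokitiideirisbuo/ is unchanged.
Rule 2 (regressive voicing assimilation): /s/ precedes the voiced obstruent /b/, so it voices to [z] by assimilation. /sokitiideirisbuo/ → sokitiideirizbuo.
Rule 3 (intervocalic spirantization): /k/ is a stop between vowels /o/ and /i/, so it spirantizes to the fricative [x]. /t/ is a stop between vowels /i/ and /i/, so it spirantizes to the fricative [s]. /d/ is a stop between vowels /i/ and /e/, so it spirantizes to the fricative [z]. /sokitiideirizbuo/ → soxisiizeirizbuo.
Rule 4 (pre-rhotic lowering): /i/ is a high vowel immediately before /r/, so it lowers to [e]. /soxisiizeirizbuo/ → soxisiizeerizbuo.
Rule 5 (final vowel raising): /o/ is a mid vowel in word-final position, so it raises to [u]. /soxisiizeerizbuo/ → soxisiizeerizbuu.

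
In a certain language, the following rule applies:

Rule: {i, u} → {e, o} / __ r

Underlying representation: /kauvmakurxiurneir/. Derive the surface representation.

/u/ is a high vowel immediately before /r/, so it lowers to [o].
/u/ is a high vowel immediately before /r/, so it lowers to [o].
/i/ is a high vowel immediately before /r/, so it lowers to [e].
The other instances of /u/, /i/ do not occur in the required environment and remain unchanged.
Surface form: [kauvmakorxiorneer].

kauvmakorxiorneer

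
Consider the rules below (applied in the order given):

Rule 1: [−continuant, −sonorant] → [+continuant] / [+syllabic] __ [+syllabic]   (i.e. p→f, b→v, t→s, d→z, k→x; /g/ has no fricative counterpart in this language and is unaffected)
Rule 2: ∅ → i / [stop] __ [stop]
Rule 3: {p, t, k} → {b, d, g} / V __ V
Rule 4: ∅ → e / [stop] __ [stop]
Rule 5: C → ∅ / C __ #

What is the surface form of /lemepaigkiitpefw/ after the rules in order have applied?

Rule 1 (intervocalic spirantization): /p/ is a stop between vowels /e/ and /a/, so it spirantizes to the fricative [f]. /lemepaigkiitpefw/ → lemefaigkiitpefw.
Rule 2 (stop-cluster i-epenthesis): /g/ and /k/ form a stop–stop cluster, so [i] is inserted between them. /t/ and /p/ form a stop–stop cluster, so [i] is inserted between them. /lemefaigkiitpefw/ → lemefaigikiitipefw.
Rule 3 (intervocalic voicing): /k/ is a voiceless stop between vowels /i/ and /i/, so it voices to [g]. /t/ is a voiceless stop between vowels /i/ and /i/, so it voices to [d]. /p/ is a voiceless stop between vowels /i/ and /e/, so it voices to [b]. /lemefaigikiitipefw/ → lemefaigigiidibefw.
Rule 4 (stop-cluster e-epenthesis): no segment meets the environment; /lemefaigigiidibefw/ is unchanged.
Rule 5 (final cluster simplification): /w/ is the second consonant of a word-final cluster /fw/, so it deletes. /lemefaigigiidibefw/ → lemefaigigiidibef.

lemefaigigiidibef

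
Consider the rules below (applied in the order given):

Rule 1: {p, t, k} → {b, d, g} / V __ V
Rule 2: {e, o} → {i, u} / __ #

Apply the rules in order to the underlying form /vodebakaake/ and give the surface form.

Rule 1 (intervocalic voicing): /k/ is a voiceless stop between vowels /a/ and /a/, so it voices to [g]. /k/ is a voiceless stop between vowels /a/ and /e/, so it voices to [g]. /vodebakaake/ → vodebagaage.
Rule 2 (final vowel raising): /e/ is a mid vowel in word-final position, so it raises to [i]. /vodebagaage/ → vodebagaagi.

vodebagaagi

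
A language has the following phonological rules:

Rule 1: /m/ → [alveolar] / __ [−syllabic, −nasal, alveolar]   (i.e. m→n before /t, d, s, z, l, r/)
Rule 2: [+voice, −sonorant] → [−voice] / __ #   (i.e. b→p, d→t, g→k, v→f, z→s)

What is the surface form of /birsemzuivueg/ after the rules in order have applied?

birsenzuivuek

Rule 1 (nasal place assimilation): /m/ precedes the alveolar consonant /z/, so it assimilates in place to [n]. /birsemzuivueg/ → birsenzuivueg.
Rule 2 (final devoicing): /g/ is a voiced obstruent in word-final position, so it devoices to [k]. /birsenzuivueg/ → birsenzuivuek.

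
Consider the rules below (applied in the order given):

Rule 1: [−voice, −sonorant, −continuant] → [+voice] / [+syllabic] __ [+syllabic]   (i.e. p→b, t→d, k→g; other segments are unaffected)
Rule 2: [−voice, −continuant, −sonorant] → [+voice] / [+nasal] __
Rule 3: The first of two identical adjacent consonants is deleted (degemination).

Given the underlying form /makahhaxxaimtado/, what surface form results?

magahaxaimdado

Rule 1 (intervocalic voicing): /k/ is a voiceless stop between vowels /a/ and /a/, so it voices to [g]. /makahhaxxaimtado/ → magahhaxxaimtado.
Rule 2 (post-nasal voicing): /t/ is a voiceless stop immediately after the nasal /m/, so it voices to [d]. /magahhaxxaimtado/ → magahhaxxaimdado.
Rule 3 (degemination): /hh/ is a geminate; the first /h/ deletes. /xx/ is a geminate; the first /x/ deletes. /magahhaxxaimdado/ → magahaxaimdado.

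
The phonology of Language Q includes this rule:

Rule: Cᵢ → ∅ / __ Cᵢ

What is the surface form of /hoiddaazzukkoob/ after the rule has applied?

hoidaazukoob

/dd/ is a geminate; the first /d/ deletes.
/zz/ is a geminate; the first /z/ deletes.
/kk/ is a geminate; the first /k/ deletes.
The other instances of /h/, /d/, /z/, /k/, /b/ do not occur in the required environment and remain unchanged.
Surface form: [hoidaazukoob].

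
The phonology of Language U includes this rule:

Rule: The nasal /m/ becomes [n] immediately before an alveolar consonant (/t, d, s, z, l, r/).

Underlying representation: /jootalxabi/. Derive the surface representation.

jootalxabi

No segment of /jootalxabi/ meets the structural description of the rule, so the form surfaces unchanged.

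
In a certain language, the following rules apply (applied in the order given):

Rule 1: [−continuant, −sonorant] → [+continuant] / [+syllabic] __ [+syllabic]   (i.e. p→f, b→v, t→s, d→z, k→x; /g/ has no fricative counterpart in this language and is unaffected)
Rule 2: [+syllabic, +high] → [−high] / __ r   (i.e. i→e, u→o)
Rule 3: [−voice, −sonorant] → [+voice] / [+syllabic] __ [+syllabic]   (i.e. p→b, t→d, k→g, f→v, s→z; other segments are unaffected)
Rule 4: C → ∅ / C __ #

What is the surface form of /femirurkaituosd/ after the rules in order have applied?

Rule 1 (intervocalic spirantization): /t/ is a stop between vowels /i/ and /u/, so it spirantizes to the fricative [s]. /femirurkaituosd/ → femirurkaisuosd.
Rule 2 (pre-rhotic lowering): /i/ is a high vowel immediately before /r/, so it lowers to [e]. /u/ is a high vowel immediately before /r/, so it lowers to [o]. /femirurkaisuosd/ → femerorkaisuosd.
Rule 3 (intervocalic voicing): /s/ is a voiceless obstruent between vowels /i/ and /u/, so it voices to [z]. /femerorkaisuosd/ → femerorkaizuosd.
Rule 4 (final cluster simplification): /d/ is the second consonant of a word-final cluster /sd/, so it deletes. /femerorkaizuosd/ → femerorkaizuos.

femerorkaizuos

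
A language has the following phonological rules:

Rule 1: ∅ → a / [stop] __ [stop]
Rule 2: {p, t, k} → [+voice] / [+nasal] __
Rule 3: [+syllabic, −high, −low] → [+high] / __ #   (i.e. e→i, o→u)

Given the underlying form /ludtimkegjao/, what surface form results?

Rule 1 (stop-cluster a-epenthesis): /d/ and /t/ form a stop–stop cluster, so [a] is inserted between them. /ludtimkegjao/ → ludatimkegjao.
Rule 2 (post-nasal voicing): /k/ is a voiceless stop immediately after the nasal /m/, so it voices to [g]. /ludatimkegjao/ → ludatimgegjao.
Rule 3 (final vowel raising): /o/ is a mid vowel in word-final position, so it raises to [u]. /ludatimgegjao/ → ludatimgegjau.

ludatimgegjau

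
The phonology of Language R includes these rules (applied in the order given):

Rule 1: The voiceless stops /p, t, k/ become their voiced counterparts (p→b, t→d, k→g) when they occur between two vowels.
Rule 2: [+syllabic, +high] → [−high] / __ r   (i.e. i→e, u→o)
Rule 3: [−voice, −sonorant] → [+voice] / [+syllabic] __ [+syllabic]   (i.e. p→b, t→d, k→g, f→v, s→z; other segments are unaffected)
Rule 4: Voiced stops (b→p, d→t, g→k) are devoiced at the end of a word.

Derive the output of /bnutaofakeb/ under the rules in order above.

Rule 1 (intervocalic voicing): /t/ is a voiceless stop between vowels /u/ and /a/, so it voices to [d]. /k/ is a voiceless stop between vowels /a/ and /e/, so it voices to [g]. /bnutaofakeb/ → bnudaofageb.
Rule 2 (pre-rhotic lowering): no segment meets the environment; /bnudaofageb/ is unchanged.
Rule 3 (intervocalic voicing): /f/ is a voiceless obstruent between vowels /o/ and /a/, so it voices to [v]. /bnudaofageb/ → bnudaovageb.
Rule 4 (final devoicing): /b/ is a voiced stop in word-final position, so it devoices to [p]. /bnudaovageb/ → bnudaovagep.

bnudaovagep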